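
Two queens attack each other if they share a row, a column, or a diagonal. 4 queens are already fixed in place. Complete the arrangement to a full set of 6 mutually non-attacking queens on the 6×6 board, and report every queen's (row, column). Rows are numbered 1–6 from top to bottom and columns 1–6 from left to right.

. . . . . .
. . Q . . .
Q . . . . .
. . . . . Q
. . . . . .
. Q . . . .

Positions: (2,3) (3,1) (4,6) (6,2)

Row 1: attacked by (2,3)→{2,3,4}; (3,1)→{1,3}; (4,6)→{3,6}; (6,2)→{2}. Safe: 5. Place at column 5.
Row 5: attacked by (1,5)→{1,5}; (2,3)→{3,6}; (3,1)→{1,3}; (4,6)→{5,6}; (6,2)→{1,2,3}. Safe: 4. Place at column 4.
Columns [5, 3, 1, 6, 4, 2], r−c [-4, -1, 2, -2, 1, 4], r+c [6, 5, 4, 10, 9, 8] are all distinct, so no two queens attack.

(1,5) (2,3) (3,1) (4,6) (5,4) (6,2)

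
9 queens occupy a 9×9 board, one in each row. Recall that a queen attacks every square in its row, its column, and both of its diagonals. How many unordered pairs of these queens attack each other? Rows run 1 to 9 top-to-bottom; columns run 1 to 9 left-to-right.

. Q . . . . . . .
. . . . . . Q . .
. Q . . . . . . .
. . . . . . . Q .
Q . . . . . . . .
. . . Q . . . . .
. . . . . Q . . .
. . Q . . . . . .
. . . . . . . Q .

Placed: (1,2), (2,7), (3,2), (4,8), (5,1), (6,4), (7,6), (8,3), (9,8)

5

Same column: (1,2)–(3,2) (column 2); (4,8)–(9,8) (column 8).
Same diagonal: (3,2)–(7,6) (|3−7| = |2−6| = 4); (3,2)–(9,8) (|3−9| = |2−8| = 6); (7,6)–(9,8) (|7−9| = |6−8| = 2).
Total attacking pairs: 5.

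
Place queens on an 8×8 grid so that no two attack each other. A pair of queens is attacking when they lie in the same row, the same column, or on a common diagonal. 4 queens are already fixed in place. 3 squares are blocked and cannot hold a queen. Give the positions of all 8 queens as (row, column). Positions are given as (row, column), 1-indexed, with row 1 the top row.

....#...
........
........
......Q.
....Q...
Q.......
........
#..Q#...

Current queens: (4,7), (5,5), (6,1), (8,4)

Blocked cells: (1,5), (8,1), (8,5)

Row 1: attacked by (4,7)→{4,7}; (5,5)→{1,5}; (6,1)→{1,6}; (8,4)→{4}. Blocked: 5. Safe: 2, 3, 8. Place at column 3.
Row 2: attacked by (1,3)→{2,3,4}; (4,7)→{5,7}; (5,5)→{2,5,8}; (6,1)→{1,5}; (8,4)→{4}. Safe: 6. Place at column 6.
Row 3: attacked by (1,3)→{1,3,5}; (2,6)→{5,6,7}; (4,7)→{6,7,8}; (5,5)→{3,5,7}; (6,1)→{1,4}; (8,4)→{4}. Safe: 2. Place at column 2.
Row 7: attacked by (1,3)→{3}; (2,6)→{1,6}; (3,2)→{2,6}; (4,7)→{4,7}; (5,5)→{3,5,7}; (6,1)→{1,2}; (8,4)→{3,4,5}. Safe: 8. Place at column 8.
Columns [3, 6, 2, 7, 5, 1, 8, 4], r−c [-2, -4, 1, -3, 0, 5, -1, 4], r+c [4, 8, 5, 11, 10, 7, 15, 12] are all distinct, so no two queens attack.

(1,3) (2,6) (3,2) (4,7) (5,5) (6,1) (7,8) (8,4)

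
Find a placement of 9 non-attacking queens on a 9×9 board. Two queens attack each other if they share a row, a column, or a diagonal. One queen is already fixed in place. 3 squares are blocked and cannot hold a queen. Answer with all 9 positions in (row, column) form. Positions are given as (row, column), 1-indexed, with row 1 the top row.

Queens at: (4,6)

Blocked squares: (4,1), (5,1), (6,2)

(1,2) (2,7) (3,9) (4,6) (5,3) (6,1) (7,4) (8,8) (9,5)

Row 1: attacked by (4,6)→{3,6,9}. Safe: 1, 2, 4, 5, 7, 8. Place at column 2.
Row 2: attacked by (1,2)→{1,2,3}; (4,6)→{4,6,8}. Safe: 5, 7, 9. Place at column 7.
Row 3: attacked by (1,2)→{2,4}; (2,7)→{6,7,8}; (4,6)→{5,6,7}. Safe: 1, 3, 9. Place at column 9.
Row 5: attacked by (1,2)→{2,6}; (2,7)→{4,7}; (3,9)→{7,9}; (4,6)→{5,6,7}. Blocked: 1. Safe: 3, 8. Place at column 3.
Row 6: attacked by (1,2)→{2,7}; (2,7)→{3,7}; (3,9)→{6,9}; (4,6)→{4,6,8}; (5,3)→{2,3,4}. Blocked: 2. Safe: 1, 5. Place at column 1.
Row 7: attacked by (1,2)→{2,8}; (2,7)→{2,7}; (3,9)→{5,9}; (4,6)→{3,6,9}; (5,3)→{1,3,5}; (6,1)→{1,2}. Safe: 4. Place at column 4.
Row 8: attacked by (1,2)→{2,9}; (2,7)→{1,7}; (3,9)→{4,9}; (4,6)→{2,6}; (5,3)→{3,6}; (6,1)→{1,3}; (7,4)→{3,4,5}. Safe: 8. Place at column 8.
Row 9: attacked by (1,2)→{2}; (2,7)→{7}; (3,9)→{3,9}; (4,6)→{1,6}; (5,3)→{3,7}; (6,1)→{1,4}; (7,4)→{2,4,6}; (8,8)→{7,8,9}. Safe: 5. Place at column 5.
Columns [2, 7, 9, 6, 3, 1, 4, 8, 5], r−c [-1, -5, -6, -2, 2, 5, 3, 0, 4], r+c [3, 9, 12, 10, 8, 7, 11, 16, 14] are all distinct, so no two queens attack.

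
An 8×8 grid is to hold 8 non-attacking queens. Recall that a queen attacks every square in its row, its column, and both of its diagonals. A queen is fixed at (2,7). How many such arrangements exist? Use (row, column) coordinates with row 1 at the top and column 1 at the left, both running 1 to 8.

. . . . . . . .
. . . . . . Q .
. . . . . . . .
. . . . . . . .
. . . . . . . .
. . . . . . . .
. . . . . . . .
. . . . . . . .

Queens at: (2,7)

16

Branch on row 1: col 1 → 2; col 2 → 2; col 3 → 2; col 4 → 4; col 5 → 6.
Sum: 2 + 2 + 2 + 4 + 6 = 16.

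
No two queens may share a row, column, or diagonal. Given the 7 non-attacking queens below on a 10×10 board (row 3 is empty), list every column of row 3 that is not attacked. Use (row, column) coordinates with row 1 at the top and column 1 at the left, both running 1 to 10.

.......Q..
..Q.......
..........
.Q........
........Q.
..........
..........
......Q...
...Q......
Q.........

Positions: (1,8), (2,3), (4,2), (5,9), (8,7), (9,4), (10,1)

columns 5

(1,8) attacks row 3 at column 8 and diagonals 6, 10.
(2,3) attacks row 3 at column 3 and diagonals 2, 4.
(4,2) attacks row 3 at column 2 and diagonals 1, 3.
(5,9) attacks row 3 at column 9 and diagonals 7.
(8,7) attacks row 3 at column 7 and diagonals 2.
(9,4) attacks row 3 at column 4 and diagonals 10.
(10,1) attacks row 3 at column 1 and diagonals 8.
Attacked columns: {1, 2, 3, 4, 6, 7, 8, 9, 10}. Safe: {5}.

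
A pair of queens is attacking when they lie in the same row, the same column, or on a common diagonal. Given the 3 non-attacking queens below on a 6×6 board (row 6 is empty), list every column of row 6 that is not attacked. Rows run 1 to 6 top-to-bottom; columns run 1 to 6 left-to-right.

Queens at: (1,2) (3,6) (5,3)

columns 1, 5

(1,2) attacks row 6 at column 2.
(3,6) attacks row 6 at column 6 and diagonals 3.
(5,3) attacks row 6 at column 3 and diagonals 2, 4.
Attacked columns: {2, 3, 4, 6}. Safe: {1, 5}.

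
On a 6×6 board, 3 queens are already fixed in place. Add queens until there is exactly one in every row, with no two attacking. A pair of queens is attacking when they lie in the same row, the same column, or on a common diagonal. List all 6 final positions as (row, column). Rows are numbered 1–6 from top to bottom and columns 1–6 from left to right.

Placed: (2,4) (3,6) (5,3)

Row 1: attacked by (2,4)→{3,4,5}; (3,6)→{4,6}; (5,3)→{3}. Safe: 1, 2. Place at column 2.
Row 4: attacked by (1,2)→{2,5}; (2,4)→{2,4,6}; (3,6)→{5,6}; (5,3)→{2,3,4}. Safe: 1. Place at column 1.
Row 6: attacked by (1,2)→{2}; (2,4)→{4}; (3,6)→{3,6}; (4,1)→{1,3}; (5,3)→{2,3,4}. Safe: 5. Place at column 5.
Columns [2, 4, 6, 1, 3, 5], r−c [-1, -2, -3, 3, 2, 1], r+c [3, 6, 9, 5, 8, 11] are all distinct, so no two queens attack.

(1,2) (2,4) (3,6) (4,1) (5,3) (6,5)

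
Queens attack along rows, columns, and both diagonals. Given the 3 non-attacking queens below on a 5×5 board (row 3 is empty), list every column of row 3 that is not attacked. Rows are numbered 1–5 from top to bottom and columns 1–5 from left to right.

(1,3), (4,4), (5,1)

(1,3) attacks row 3 at column 3 and diagonals 1, 5.
(4,4) attacks row 3 at column 4 and diagonals 3, 5.
(5,1) attacks row 3 at column 1 and diagonals 3.
Attacked columns: {1, 3, 4, 5}. Safe: {2}.

columns 2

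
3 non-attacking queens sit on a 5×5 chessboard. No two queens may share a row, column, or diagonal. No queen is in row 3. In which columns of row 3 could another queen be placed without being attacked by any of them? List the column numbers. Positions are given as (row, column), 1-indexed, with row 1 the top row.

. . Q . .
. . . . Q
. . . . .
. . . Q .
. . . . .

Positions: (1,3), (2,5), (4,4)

columns 2

(1,3) attacks row 3 at column 3 and diagonals 1, 5.
(2,5) attacks row 3 at column 5 and diagonals 4.
(4,4) attacks row 3 at column 4 and diagonals 3, 5.
Attacked columns: {1, 3, 4, 5}. Safe: {2}.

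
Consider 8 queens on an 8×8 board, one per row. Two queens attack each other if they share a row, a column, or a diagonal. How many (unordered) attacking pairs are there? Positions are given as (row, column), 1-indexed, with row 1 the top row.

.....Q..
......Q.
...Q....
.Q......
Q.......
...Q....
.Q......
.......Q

Same column: (3,4)–(6,4) (column 4); (4,2)–(7,2) (column 2).
Same diagonal: (1,6)–(2,7) (|1−2| = |6−7| = 1); (1,6)–(3,4) (|1−3| = |6−4| = 2); (2,7)–(7,2) (|2−7| = |7−2| = 5); (4,2)–(5,1) (|4−5| = |2−1| = 1); (4,2)–(6,4) (|4−6| = |2−4| = 2).
Total attacking pairs: 7.

7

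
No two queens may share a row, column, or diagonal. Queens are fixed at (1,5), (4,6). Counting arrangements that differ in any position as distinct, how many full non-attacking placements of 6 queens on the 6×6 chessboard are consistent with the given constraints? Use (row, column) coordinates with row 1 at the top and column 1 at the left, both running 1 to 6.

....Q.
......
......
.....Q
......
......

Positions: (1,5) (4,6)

1

Branch on row 2: col 1 → 0; col 2 → 0; col 3 → 1.
Sum: 0 + 0 + 1 = 1.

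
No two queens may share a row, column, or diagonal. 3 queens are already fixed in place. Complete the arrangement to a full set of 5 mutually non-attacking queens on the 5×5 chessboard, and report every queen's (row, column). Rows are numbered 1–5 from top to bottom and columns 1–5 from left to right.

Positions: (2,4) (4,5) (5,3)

(1,1) (2,4) (3,2) (4,5) (5,3)

Row 1: attacked by (2,4)→{3,4,5}; (4,5)→{2,5}; (5,3)→{3}. Safe: 1. Place at column 1.
Row 3: attacked by (1,1)→{1,3}; (2,4)→{3,4,5}; (4,5)→{4,5}; (5,3)→{1,3,5}. Safe: 2. Place at column 2.
Columns [1, 4, 2, 5, 3], r−c [0, -2, 1, -1, 2], r+c [2, 6, 5, 9, 8] are all distinct, so no two queens attack.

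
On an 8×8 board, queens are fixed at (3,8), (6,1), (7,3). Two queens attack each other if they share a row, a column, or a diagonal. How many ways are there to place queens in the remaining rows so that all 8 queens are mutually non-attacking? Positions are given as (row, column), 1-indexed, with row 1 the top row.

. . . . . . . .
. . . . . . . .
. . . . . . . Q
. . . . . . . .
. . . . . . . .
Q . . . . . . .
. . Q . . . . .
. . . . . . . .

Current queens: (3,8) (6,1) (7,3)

2

Branch on row 1: col 2 → 0; col 4 → 2; col 5 → 0; col 7 → 0.
Sum: 0 + 2 + 0 + 0 = 2.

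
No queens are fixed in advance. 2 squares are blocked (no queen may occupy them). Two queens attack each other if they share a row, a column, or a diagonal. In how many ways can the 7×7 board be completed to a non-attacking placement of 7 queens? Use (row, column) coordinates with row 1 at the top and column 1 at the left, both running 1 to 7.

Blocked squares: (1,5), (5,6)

29

Branch on row 1: col 1 → 3; col 2 → 7; col 3 → 5; col 4 → 4; col 6 → 7; col 7 → 3.
Sum: 3 + 7 + 5 + 4 + 7 + 3 = 29.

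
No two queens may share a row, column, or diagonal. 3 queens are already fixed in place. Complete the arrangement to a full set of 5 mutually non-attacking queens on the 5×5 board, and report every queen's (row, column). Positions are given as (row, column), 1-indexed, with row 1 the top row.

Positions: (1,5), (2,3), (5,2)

(1,5) (2,3) (3,1) (4,4) (5,2)

Row 3: attacked by (1,5)→{3,5}; (2,3)→{2,3,4}; (5,2)→{2,4}. Safe: 1. Place at column 1.
Row 4: attacked by (1,5)→{2,5}; (2,3)→{1,3,5}; (3,1)→{1,2}; (5,2)→{1,2,3}. Safe: 4. Place at column 4.
Columns [5, 3, 1, 4, 2], r−c [-4, -1, 2, 0, 3], r+c [6, 5, 4, 8, 7] are all distinct, so no two queens attack.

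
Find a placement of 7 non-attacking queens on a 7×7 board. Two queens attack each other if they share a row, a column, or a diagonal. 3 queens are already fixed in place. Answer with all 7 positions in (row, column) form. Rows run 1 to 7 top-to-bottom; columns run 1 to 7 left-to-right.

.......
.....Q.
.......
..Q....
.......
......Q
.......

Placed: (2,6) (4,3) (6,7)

Row 1: attacked by (2,6)→{5,6,7}; (4,3)→{3,6}; (6,7)→{2,7}. Safe: 1, 4. Place at column 4.
Row 3: attacked by (1,4)→{2,4,6}; (2,6)→{5,6,7}; (4,3)→{2,3,4}; (6,7)→{4,7}. Safe: 1. Place at column 1.
Row 5: attacked by (1,4)→{4}; (2,6)→{3,6}; (3,1)→{1,3}; (4,3)→{2,3,4}; (6,7)→{6,7}. Safe: 5. Place at column 5.
Row 7: attacked by (1,4)→{4}; (2,6)→{1,6}; (3,1)→{1,5}; (4,3)→{3,6}; (5,5)→{3,5,7}; (6,7)→{6,7}. Safe: 2. Place at column 2.
Columns [4, 6, 1, 3, 5, 7, 2], r−c [-3, -4, 2, 1, 0, -1, 5], r+c [5, 8, 4, 7, 10, 13, 9] are all distinct, so no two queens attack.

(1,4) (2,6) (3,1) (4,3) (5,5) (6,7) (7,2)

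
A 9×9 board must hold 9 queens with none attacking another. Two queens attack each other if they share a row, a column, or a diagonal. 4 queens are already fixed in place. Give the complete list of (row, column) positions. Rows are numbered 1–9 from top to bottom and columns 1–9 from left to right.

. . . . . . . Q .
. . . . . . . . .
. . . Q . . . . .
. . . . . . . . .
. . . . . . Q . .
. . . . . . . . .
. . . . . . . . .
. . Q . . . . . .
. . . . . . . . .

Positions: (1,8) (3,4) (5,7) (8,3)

Row 2: attacked by (1,8)→{7,8,9}; (3,4)→{3,4,5}; (5,7)→{4,7}; (8,3)→{3,9}. Safe: 1, 2, 6. Place at column 2.
Row 4: attacked by (1,8)→{5,8}; (2,2)→{2,4}; (3,4)→{3,4,5}; (5,7)→{6,7,8}; (8,3)→{3,7}. Safe: 1, 9. Place at column 1.
Row 6: attacked by (1,8)→{3,8}; (2,2)→{2,6}; (3,4)→{1,4,7}; (4,1)→{1,3}; (5,7)→{6,7,8}; (8,3)→{1,3,5}. Safe: 9. Place at column 9.
Row 7: attacked by (1,8)→{2,8}; (2,2)→{2,7}; (3,4)→{4,8}; (4,1)→{1,4}; (5,7)→{5,7,9}; (6,9)→{8,9}; (8,3)→{2,3,4}. Safe: 6. Place at column 6.
Row 9: attacked by (1,8)→{8}; (2,2)→{2,9}; (3,4)→{4}; (4,1)→{1,6}; (5,7)→{3,7}; (6,9)→{6,9}; (7,6)→{4,6,8}; (8,3)→{2,3,4}. Safe: 5. Place at column 5.
Columns [8, 2, 4, 1, 7, 9, 6, 3, 5], r−c [-7, 0, -1, 3, -2, -3, 1, 5, 4], r+c [9, 4, 7, 5, 12, 15, 13, 11, 14] are all distinct, so no two queens attack.

(1,8) (2,2) (3,4) (4,1) (5,7) (6,9) (7,6) (8,3) (9,5)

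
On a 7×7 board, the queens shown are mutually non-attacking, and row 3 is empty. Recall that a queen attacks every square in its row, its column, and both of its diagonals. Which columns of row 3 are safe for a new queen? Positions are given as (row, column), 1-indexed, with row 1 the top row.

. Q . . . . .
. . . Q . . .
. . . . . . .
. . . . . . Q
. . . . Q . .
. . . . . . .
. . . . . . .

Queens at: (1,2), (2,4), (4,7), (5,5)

(1,2) attacks row 3 at column 2 and diagonals 4.
(2,4) attacks row 3 at column 4 and diagonals 3, 5.
(4,7) attacks row 3 at column 7 and diagonals 6.
(5,5) attacks row 3 at column 5 and diagonals 3, 7.
Attacked columns: {2, 3, 4, 5, 6, 7}. Safe: {1}.

columns 1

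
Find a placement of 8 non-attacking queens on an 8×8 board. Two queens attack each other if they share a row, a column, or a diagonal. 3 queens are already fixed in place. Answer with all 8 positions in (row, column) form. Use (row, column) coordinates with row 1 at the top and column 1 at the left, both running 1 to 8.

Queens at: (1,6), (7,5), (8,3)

Row 2: attacked by (1,6)→{5,6,7}; (7,5)→{5}; (8,3)→{3}. Safe: 1, 2, 4, 8. Place at column 8.
Row 3: attacked by (1,6)→{4,6,8}; (2,8)→{7,8}; (7,5)→{1,5}; (8,3)→{3,8}. Safe: 2. Place at column 2.
Row 4: attacked by (1,6)→{3,6}; (2,8)→{6,8}; (3,2)→{1,2,3}; (7,5)→{2,5,8}; (8,3)→{3,7}. Safe: 4. Place at column 4.
Row 5: attacked by (1,6)→{2,6}; (2,8)→{5,8}; (3,2)→{2,4}; (4,4)→{3,4,5}; (7,5)→{3,5,7}; (8,3)→{3,6}. Safe: 1. Place at column 1.
Row 6: attacked by (1,6)→{1,6}; (2,8)→{4,8}; (3,2)→{2,5}; (4,4)→{2,4,6}; (5,1)→{1,2}; (7,5)→{4,5,6}; (8,3)→{1,3,5}. Safe: 7. Place at column 7.
Columns [6, 8, 2, 4, 1, 7, 5, 3], r−c [-5, -6, 1, 0, 4, -1, 2, 5], r+c [7, 10, 5, 8, 6, 13, 12, 11] are all distinct, so no two queens attack.

(1,6) (2,8) (3,2) (4,4) (5,1) (6,7) (7,5) (8,3)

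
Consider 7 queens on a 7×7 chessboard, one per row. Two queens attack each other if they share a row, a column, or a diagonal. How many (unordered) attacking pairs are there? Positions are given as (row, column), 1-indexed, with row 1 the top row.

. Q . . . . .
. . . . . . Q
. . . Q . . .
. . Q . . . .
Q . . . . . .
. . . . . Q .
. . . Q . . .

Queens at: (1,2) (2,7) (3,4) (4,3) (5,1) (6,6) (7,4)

3

Same column: (3,4)–(7,4) (column 4).
Same diagonal: (1,2)–(3,4) (|1−3| = |2−4| = 2); (3,4)–(4,3) (|3−4| = |4−3| = 1).
Total attacking pairs: 3.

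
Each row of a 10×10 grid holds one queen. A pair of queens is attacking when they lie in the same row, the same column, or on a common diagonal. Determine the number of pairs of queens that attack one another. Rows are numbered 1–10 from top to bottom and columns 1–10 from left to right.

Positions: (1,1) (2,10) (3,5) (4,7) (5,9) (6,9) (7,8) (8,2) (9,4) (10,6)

Same column: (5,9)–(6,9) (column 9).
Same diagonal: (4,7)–(6,9) (|4−6| = |7−9| = 2); (6,9)–(7,8) (|6−7| = |9−8| = 1).
Total attacking pairs: 3.

3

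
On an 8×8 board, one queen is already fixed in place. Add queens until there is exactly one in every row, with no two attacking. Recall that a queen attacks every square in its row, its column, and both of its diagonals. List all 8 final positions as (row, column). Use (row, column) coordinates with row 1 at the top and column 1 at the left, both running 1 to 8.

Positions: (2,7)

(1,1) (2,7) (3,4) (4,6) (5,8) (6,2) (7,5) (8,3)

Row 1: attacked by (2,7)→{6,7,8}. Safe: 1, 2, 3, 4, 5. Place at column 1.
Row 3: attacked by (1,1)→{1,3}; (2,7)→{6,7,8}. Safe: 2, 4, 5. Place at column 4.
Row 4: attacked by (1,1)→{1,4}; (2,7)→{5,7}; (3,4)→{3,4,5}. Safe: 2, 6, 8. Place at column 6.
Row 5: attacked by (1,1)→{1,5}; (2,7)→{4,7}; (3,4)→{2,4,6}; (4,6)→{5,6,7}. Safe: 3, 8. Place at column 8.
Row 6: attacked by (1,1)→{1,6}; (2,7)→{3,7}; (3,4)→{1,4,7}; (4,6)→{4,6,8}; (5,8)→{7,8}. Safe: 2, 5. Place at column 2.
Row 7: attacked by (1,1)→{1,7}; (2,7)→{2,7}; (3,4)→{4,8}; (4,6)→{3,6}; (5,8)→{6,8}; (6,2)→{1,2,3}. Safe: 5. Place at column 5.
Row 8: attacked by (1,1)→{1,8}; (2,7)→{1,7}; (3,4)→{4}; (4,6)→{2,6}; (5,8)→{5,8}; (6,2)→{2,4}; (7,5)→{4,5,6}. Safe: 3. Place at column 3.
Columns [1, 7, 4, 6, 8, 2, 5, 3], r−c [0, -5, -1, -2, -3, 4, 2, 5], r+c [2, 9, 7, 10, 13, 8, 12, 11] are all distinct, so no two queens attack.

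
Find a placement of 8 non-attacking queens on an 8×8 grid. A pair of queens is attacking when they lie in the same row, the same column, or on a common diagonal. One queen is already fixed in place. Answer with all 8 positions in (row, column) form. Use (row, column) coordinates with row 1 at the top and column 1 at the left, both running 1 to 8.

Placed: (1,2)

(1,2) (2,4) (3,6) (4,8) (5,3) (6,1) (7,7) (8,5)

Row 2: attacked by (1,2)→{1,2,3}. Safe: 4, 5, 6, 7, 8. Place at column 4.
Row 3: attacked by (1,2)→{2,4}; (2,4)→{3,4,5}. Safe: 1, 6, 7, 8. Place at column 6.
Row 4: attacked by (1,2)→{2,5}; (2,4)→{2,4,6}; (3,6)→{5,6,7}. Safe: 1, 3, 8. Place at column 8.
Row 5: attacked by (1,2)→{2,6}; (2,4)→{1,4,7}; (3,6)→{4,6,8}; (4,8)→{7,8}. Safe: 3, 5. Place at column 3.
Row 6: attacked by (1,2)→{2,7}; (2,4)→{4,8}; (3,6)→{3,6}; (4,8)→{6,8}; (5,3)→{2,3,4}. Safe: 1, 5. Place at column 1.
Row 7: attacked by (1,2)→{2,8}; (2,4)→{4}; (3,6)→{2,6}; (4,8)→{5,8}; (5,3)→{1,3,5}; (6,1)→{1,2}. Safe: 7. Place at column 7.
Row 8: attacked by (1,2)→{2}; (2,4)→{4}; (3,6)→{1,6}; (4,8)→{4,8}; (5,3)→{3,6}; (6,1)→{1,3}; (7,7)→{6,7,8}. Safe: 5. Place at column 5.
Columns [2, 4, 6, 8, 3, 1, 7, 5], r−c [-1, -2, -3, -4, 2, 5, 0, 3], r+c [3, 6, 9, 12, 8, 7, 14, 13] are all distinct, so no two queens attack.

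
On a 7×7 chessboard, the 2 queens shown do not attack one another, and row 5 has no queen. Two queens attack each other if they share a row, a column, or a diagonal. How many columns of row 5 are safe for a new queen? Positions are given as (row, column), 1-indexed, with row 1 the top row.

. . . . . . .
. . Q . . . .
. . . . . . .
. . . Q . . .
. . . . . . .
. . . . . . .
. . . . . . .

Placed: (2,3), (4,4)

3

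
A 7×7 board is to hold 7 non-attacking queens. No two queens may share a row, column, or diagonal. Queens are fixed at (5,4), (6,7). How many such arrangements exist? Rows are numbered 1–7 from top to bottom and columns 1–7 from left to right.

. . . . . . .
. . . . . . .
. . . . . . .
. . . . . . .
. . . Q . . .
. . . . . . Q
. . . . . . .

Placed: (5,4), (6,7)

Branch on row 1: col 1 → 0; col 3 → 0; col 5 → 0; col 6 → 1.
Sum: 0 + 0 + 0 + 1 = 1.

1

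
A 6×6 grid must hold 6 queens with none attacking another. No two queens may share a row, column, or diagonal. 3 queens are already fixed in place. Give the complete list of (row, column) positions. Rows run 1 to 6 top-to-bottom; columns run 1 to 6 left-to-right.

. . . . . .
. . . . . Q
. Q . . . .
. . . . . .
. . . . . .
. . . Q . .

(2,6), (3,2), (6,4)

Row 1: attacked by (2,6)→{5,6}; (3,2)→{2,4}; (6,4)→{4}. Safe: 1, 3. Place at column 3.
Row 4: attacked by (1,3)→{3,6}; (2,6)→{4,6}; (3,2)→{1,2,3}; (6,4)→{2,4,6}. Safe: 5. Place at column 5.
Row 5: attacked by (1,3)→{3}; (2,6)→{3,6}; (3,2)→{2,4}; (4,5)→{4,5,6}; (6,4)→{3,4,5}. Safe: 1. Place at column 1.
Columns [3, 6, 2, 5, 1, 4], r−c [-2, -4, 1, -1, 4, 2], r+c [4, 8, 5, 9, 6, 10] are all distinct, so no two queens attack.

(1,3) (2,6) (3,2) (4,5) (5,1) (6,4)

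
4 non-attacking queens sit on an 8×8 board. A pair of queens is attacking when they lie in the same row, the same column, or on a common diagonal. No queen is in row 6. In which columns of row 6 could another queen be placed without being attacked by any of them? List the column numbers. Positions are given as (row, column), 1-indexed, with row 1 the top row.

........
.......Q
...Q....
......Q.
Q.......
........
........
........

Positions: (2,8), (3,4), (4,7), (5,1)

columns 3, 6

(2,8) attacks row 6 at column 8 and diagonals 4.
(3,4) attacks row 6 at column 4 and diagonals 1, 7.
(4,7) attacks row 6 at column 7 and diagonals 5.
(5,1) attacks row 6 at column 1 and diagonals 2.
Attacked columns: {1, 2, 4, 5, 7, 8}. Safe: {3, 6}.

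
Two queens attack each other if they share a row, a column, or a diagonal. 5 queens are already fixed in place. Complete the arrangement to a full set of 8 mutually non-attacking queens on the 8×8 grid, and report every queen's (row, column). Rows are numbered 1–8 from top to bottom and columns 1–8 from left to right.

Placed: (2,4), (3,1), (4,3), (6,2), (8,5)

Row 1: attacked by (2,4)→{3,4,5}; (3,1)→{1,3}; (4,3)→{3,6}; (6,2)→{2,7}; (8,5)→{5}. Safe: 8. Place at column 8.
Row 5: attacked by (1,8)→{4,8}; (2,4)→{1,4,7}; (3,1)→{1,3}; (4,3)→{2,3,4}; (6,2)→{1,2,3}; (8,5)→{2,5,8}. Safe: 6. Place at column 6.
Row 7: attacked by (1,8)→{2,8}; (2,4)→{4}; (3,1)→{1,5}; (4,3)→{3,6}; (5,6)→{4,6,8}; (6,2)→{1,2,3}; (8,5)→{4,5,6}. Safe: 7. Place at column 7.
Columns [8, 4, 1, 3, 6, 2, 7, 5], r−c [-7, -2, 2, 1, -1, 4, 0, 3], r+c [9, 6, 4, 7, 11, 8, 14, 13] are all distinct, so no two queens attack.

(1,8) (2,4) (3,1) (4,3) (5,6) (6,2) (7,7) (8,5)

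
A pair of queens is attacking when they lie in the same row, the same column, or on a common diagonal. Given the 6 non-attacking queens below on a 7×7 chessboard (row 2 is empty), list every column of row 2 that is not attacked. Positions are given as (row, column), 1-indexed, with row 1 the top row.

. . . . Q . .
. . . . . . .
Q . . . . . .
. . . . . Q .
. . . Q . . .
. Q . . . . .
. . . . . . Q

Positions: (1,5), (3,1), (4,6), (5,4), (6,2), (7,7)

columns 3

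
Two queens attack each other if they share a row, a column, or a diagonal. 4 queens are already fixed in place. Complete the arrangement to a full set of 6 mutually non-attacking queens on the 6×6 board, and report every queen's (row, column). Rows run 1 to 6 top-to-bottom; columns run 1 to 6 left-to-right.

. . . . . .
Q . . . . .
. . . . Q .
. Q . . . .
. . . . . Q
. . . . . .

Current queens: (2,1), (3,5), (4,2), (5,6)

Row 1: attacked by (2,1)→{1,2}; (3,5)→{3,5}; (4,2)→{2,5}; (5,6)→{2,6}. Safe: 4. Place at column 4.
Row 6: attacked by (1,4)→{4}; (2,1)→{1,5}; (3,5)→{2,5}; (4,2)→{2,4}; (5,6)→{5,6}. Safe: 3. Place at column 3.
Columns [4, 1, 5, 2, 6, 3], r−c [-3, 1, -2, 2, -1, 3], r+c [5, 3, 8, 6, 11, 9] are all distinct, so no two queens attack.

(1,4) (2,1) (3,5) (4,2) (5,6) (6,3)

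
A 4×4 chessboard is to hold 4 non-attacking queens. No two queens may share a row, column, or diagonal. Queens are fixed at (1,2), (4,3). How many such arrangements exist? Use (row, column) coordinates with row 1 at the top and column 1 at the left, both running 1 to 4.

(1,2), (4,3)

1

Branch on row 2: col 4 → 1.
Sum: 1 = 1.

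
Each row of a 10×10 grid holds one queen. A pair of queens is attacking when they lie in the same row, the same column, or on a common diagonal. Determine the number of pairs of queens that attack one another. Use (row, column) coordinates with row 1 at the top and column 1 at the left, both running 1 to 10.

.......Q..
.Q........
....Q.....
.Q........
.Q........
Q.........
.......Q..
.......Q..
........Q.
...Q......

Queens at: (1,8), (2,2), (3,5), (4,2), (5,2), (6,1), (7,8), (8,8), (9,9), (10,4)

10

Same column: (1,8)–(7,8) (column 8); (1,8)–(8,8) (column 8); (2,2)–(4,2) (column 2); (2,2)–(5,2) (column 2); (4,2)–(5,2) (column 2); (7,8)–(8,8) (column 8).
Same diagonal: (2,2)–(8,8) (|2−8| = |2−8| = 6); (2,2)–(9,9) (|2−9| = |2−9| = 7); (5,2)–(6,1) (|5−6| = |2−1| = 1); (8,8)–(9,9) (|8−9| = |8−9| = 1).
Total attacking pairs: 10.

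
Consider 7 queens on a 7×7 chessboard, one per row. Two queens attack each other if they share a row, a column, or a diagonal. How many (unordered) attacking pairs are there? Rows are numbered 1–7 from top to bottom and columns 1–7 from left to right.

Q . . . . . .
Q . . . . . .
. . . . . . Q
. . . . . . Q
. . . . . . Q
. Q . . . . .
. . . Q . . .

Same column: (1,1)–(2,1) (column 1); (3,7)–(4,7) (column 7); (3,7)–(5,7) (column 7); (4,7)–(5,7) (column 7).
Same diagonal: (4,7)–(7,4) (|4−7| = |7−4| = 3).
Total attacking pairs: 5.

5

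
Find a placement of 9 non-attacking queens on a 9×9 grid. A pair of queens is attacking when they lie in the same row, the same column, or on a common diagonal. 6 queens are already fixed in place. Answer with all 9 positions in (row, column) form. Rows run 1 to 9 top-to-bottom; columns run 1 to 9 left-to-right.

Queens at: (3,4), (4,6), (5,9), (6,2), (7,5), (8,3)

(1,1) (2,7) (3,4) (4,6) (5,9) (6,2) (7,5) (8,3) (9,8)

Row 1: attacked by (3,4)→{2,4,6}; (4,6)→{3,6,9}; (5,9)→{5,9}; (6,2)→{2,7}; (7,5)→{5}; (8,3)→{3}. Safe: 1, 8. Place at column 1.
Row 2: attacked by (1,1)→{1,2}; (3,4)→{3,4,5}; (4,6)→{4,6,8}; (5,9)→{6,9}; (6,2)→{2,6}; (7,5)→{5}; (8,3)→{3,9}. Safe: 7. Place at column 7.
Row 9: attacked by (1,1)→{1,9}; (2,7)→{7}; (3,4)→{4}; (4,6)→{1,6}; (5,9)→{5,9}; (6,2)→{2,5}; (7,5)→{3,5,7}; (8,3)→{2,3,4}. Safe: 8. Place at column 8.
Columns [1, 7, 4, 6, 9, 2, 5, 3, 8], r−c [0, -5, -1, -2, -4, 4, 2, 5, 1], r+c [2, 9, 7, 10, 14, 8, 12, 11, 17] are all distinct, so no two queens attack.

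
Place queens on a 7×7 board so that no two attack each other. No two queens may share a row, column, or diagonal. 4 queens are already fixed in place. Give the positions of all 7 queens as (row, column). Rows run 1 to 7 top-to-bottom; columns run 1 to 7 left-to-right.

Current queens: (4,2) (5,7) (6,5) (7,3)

(1,1) (2,6) (3,4) (4,2) (5,7) (6,5) (7,3)

Row 1: attacked by (4,2)→{2,5}; (5,7)→{3,7}; (6,5)→{5}; (7,3)→{3}. Safe: 1, 4, 6. Place at column 1.
Row 2: attacked by (1,1)→{1,2}; (4,2)→{2,4}; (5,7)→{4,7}; (6,5)→{1,5}; (7,3)→{3}. Safe: 6. Place at column 6.
Row 3: attacked by (1,1)→{1,3}; (2,6)→{5,6,7}; (4,2)→{1,2,3}; (5,7)→{5,7}; (6,5)→{2,5}; (7,3)→{3,7}. Safe: 4. Place at column 4.
Columns [1, 6, 4, 2, 7, 5, 3], r−c [0, -4, -1, 2, -2, 1, 4], r+c [2, 8, 7, 6, 12, 11, 10] are all distinct, so no two queens attack.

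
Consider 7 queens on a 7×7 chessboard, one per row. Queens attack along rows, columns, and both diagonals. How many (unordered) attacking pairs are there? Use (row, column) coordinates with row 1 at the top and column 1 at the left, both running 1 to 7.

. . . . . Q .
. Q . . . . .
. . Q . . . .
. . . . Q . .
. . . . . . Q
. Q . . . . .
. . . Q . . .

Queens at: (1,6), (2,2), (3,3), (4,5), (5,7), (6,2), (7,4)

Same column: (2,2)–(6,2) (column 2).
Same diagonal: (2,2)–(3,3) (|2−3| = |2−3| = 1).
Total attacking pairs: 2.

2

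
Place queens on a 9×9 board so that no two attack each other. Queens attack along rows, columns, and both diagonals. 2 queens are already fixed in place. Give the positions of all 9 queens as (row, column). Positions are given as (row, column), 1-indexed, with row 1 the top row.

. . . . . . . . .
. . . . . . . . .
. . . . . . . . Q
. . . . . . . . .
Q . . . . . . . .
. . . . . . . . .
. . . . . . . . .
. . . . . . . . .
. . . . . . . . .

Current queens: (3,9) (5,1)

(1,2) (2,5) (3,9) (4,4) (5,1) (6,8) (7,6) (8,3) (9,7)

Row 1: attacked by (3,9)→{7,9}; (5,1)→{1,5}. Safe: 2, 3, 4, 6, 8. Place at column 2.
Row 2: attacked by (1,2)→{1,2,3}; (3,9)→{8,9}; (5,1)→{1,4}. Safe: 5, 6, 7. Place at column 5.
Row 4: attacked by (1,2)→{2,5}; (2,5)→{3,5,7}; (3,9)→{8,9}; (5,1)→{1,2}. Safe: 4, 6. Place at column 4.
Row 6: attacked by (1,2)→{2,7}; (2,5)→{1,5,9}; (3,9)→{6,9}; (4,4)→{2,4,6}; (5,1)→{1,2}. Safe: 3, 8. Place at column 8.
Row 7: attacked by (1,2)→{2,8}; (2,5)→{5}; (3,9)→{5,9}; (4,4)→{1,4,7}; (5,1)→{1,3}; (6,8)→{7,8,9}. Safe: 6. Place at column 6.
Row 8: attacked by (1,2)→{2,9}; (2,5)→{5}; (3,9)→{4,9}; (4,4)→{4,8}; (5,1)→{1,4}; (6,8)→{6,8}; (7,6)→{5,6,7}. Safe: 3. Place at column 3.
Row 9: attacked by (1,2)→{2}; (2,5)→{5}; (3,9)→{3,9}; (4,4)→{4,9}; (5,1)→{1,5}; (6,8)→{5,8}; (7,6)→{4,6,8}; (8,3)→{2,3,4}. Safe: 7. Place at column 7.
Columns [2, 5, 9, 4, 1, 8, 6, 3, 7], r−c [-1, -3, -6, 0, 4, -2, 1, 5, 2], r+c [3, 7, 12, 8, 6, 14, 13, 11, 16] are all distinct, so no two queens attack.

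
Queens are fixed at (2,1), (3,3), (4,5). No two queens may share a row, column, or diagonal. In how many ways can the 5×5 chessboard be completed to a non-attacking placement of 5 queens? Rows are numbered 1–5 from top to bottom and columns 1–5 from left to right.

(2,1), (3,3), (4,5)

1

Branch on row 1: col 4 → 1.
Sum: 1 = 1.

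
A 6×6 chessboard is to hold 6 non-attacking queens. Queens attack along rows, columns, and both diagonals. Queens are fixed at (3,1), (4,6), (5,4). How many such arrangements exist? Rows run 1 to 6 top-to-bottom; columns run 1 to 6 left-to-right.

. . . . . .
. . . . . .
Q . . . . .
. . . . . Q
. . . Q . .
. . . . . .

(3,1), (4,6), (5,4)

1

Branch on row 1: col 2 → 0; col 5 → 1.
Sum: 0 + 1 = 1.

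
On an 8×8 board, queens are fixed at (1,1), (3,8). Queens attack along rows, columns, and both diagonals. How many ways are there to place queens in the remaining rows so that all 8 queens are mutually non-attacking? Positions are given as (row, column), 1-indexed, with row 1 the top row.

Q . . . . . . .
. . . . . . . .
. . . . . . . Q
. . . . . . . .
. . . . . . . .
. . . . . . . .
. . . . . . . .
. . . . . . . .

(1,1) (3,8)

2

Branch on row 2: col 3 → 0; col 4 → 0; col 5 → 1; col 6 → 1.
Sum: 0 + 0 + 1 + 1 = 2.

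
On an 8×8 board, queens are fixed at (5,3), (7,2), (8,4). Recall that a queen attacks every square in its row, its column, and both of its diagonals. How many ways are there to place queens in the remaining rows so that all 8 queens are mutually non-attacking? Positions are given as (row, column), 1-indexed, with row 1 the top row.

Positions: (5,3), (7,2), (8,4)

2

Branch on row 1: col 1 → 1; col 5 → 1; col 6 → 0.
Sum: 1 + 1 + 0 = 2.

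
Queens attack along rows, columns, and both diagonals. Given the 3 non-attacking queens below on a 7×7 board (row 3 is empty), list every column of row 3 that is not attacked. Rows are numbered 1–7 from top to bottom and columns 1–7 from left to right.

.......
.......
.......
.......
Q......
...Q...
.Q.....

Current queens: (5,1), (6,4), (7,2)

columns 5

(5,1) attacks row 3 at column 1 and diagonals 3.
(6,4) attacks row 3 at column 4 and diagonals 1, 7.
(7,2) attacks row 3 at column 2 and diagonals 6.
Attacked columns: {1, 2, 3, 4, 6, 7}. Safe: {5}.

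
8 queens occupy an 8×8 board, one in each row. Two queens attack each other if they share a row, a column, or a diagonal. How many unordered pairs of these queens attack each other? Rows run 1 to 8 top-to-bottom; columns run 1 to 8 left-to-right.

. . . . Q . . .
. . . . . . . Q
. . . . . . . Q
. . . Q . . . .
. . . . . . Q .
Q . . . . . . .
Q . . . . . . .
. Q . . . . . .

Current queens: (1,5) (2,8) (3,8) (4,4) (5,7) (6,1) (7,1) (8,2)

Same column: (2,8)–(3,8) (column 8); (6,1)–(7,1) (column 1).
Same diagonal: (2,8)–(8,2) (|2−8| = |8−2| = 6); (4,4)–(7,1) (|4−7| = |4−1| = 3); (7,1)–(8,2) (|7−8| = |1−2| = 1).
Total attacking pairs: 5.

5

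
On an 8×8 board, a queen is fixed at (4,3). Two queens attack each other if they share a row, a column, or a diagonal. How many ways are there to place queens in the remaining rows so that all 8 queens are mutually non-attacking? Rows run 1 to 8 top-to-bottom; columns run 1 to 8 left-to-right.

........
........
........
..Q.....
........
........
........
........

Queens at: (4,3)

Branch on row 1: col 1 → 1; col 2 → 1; col 4 → 6; col 5 → 1; col 7 → 1; col 8 → 2.
Sum: 1 + 1 + 6 + 1 + 1 + 2 = 12.

12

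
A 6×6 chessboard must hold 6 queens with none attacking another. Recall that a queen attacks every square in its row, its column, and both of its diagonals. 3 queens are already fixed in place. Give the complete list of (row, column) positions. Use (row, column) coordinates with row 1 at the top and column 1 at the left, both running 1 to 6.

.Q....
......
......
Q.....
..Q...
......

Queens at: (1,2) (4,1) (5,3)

Row 2: attacked by (1,2)→{1,2,3}; (4,1)→{1,3}; (5,3)→{3,6}. Safe: 4, 5. Place at column 4.
Row 3: attacked by (1,2)→{2,4}; (2,4)→{3,4,5}; (4,1)→{1,2}; (5,3)→{1,3,5}. Safe: 6. Place at column 6.
Row 6: attacked by (1,2)→{2}; (2,4)→{4}; (3,6)→{3,6}; (4,1)→{1,3}; (5,3)→{2,3,4}. Safe: 5. Place at column 5.
Columns [2, 4, 6, 1, 3, 5], r−c [-1, -2, -3, 3, 2, 1], r+c [3, 6, 9, 5, 8, 11] are all distinct, so no two queens attack.

(1,2) (2,4) (3,6) (4,1) (5,3) (6,5)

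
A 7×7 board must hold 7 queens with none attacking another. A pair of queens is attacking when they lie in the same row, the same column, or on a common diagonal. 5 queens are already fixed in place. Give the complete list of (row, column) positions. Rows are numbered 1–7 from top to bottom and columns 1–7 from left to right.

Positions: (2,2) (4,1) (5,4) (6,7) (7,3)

(1,6) (2,2) (3,5) (4,1) (5,4) (6,7) (7,3)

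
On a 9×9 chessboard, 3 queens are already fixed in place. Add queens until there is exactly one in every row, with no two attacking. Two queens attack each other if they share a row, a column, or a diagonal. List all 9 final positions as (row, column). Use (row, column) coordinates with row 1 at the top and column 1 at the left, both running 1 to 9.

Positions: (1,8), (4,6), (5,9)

Row 2: attacked by (1,8)→{7,8,9}; (4,6)→{4,6,8}; (5,9)→{6,9}. Safe: 1, 2, 3, 5. Place at column 5.
Row 3: attacked by (1,8)→{6,8}; (2,5)→{4,5,6}; (4,6)→{5,6,7}; (5,9)→{7,9}. Safe: 1, 2, 3. Place at column 1.
Row 6: attacked by (1,8)→{3,8}; (2,5)→{1,5,9}; (3,1)→{1,4}; (4,6)→{4,6,8}; (5,9)→{8,9}. Safe: 2, 7. Place at column 2.
Row 7: attacked by (1,8)→{2,8}; (2,5)→{5}; (3,1)→{1,5}; (4,6)→{3,6,9}; (5,9)→{7,9}; (6,2)→{1,2,3}. Safe: 4. Place at column 4.
Row 8: attacked by (1,8)→{1,8}; (2,5)→{5}; (3,1)→{1,6}; (4,6)→{2,6}; (5,9)→{6,9}; (6,2)→{2,4}; (7,4)→{3,4,5}. Safe: 7. Place at column 7.
Row 9: attacked by (1,8)→{8}; (2,5)→{5}; (3,1)→{1,7}; (4,6)→{1,6}; (5,9)→{5,9}; (6,2)→{2,5}; (7,4)→{2,4,6}; (8,7)→{6,7,8}. Safe: 3. Place at column 3.
Columns [8, 5, 1, 6, 9, 2, 4, 7, 3], r−c [-7, -3, 2, -2, -4, 4, 3, 1, 6], r+c [9, 7, 4, 10, 14, 8, 11, 15, 12] are all distinct, so no two queens attack.

(1,8) (2,5) (3,1) (4,6) (5,9) (6,2) (7,4) (8,7) (9,3)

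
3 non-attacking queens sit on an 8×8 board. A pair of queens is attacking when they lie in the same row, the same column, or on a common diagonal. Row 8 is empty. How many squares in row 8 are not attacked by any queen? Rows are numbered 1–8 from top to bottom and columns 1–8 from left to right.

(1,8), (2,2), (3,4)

(1,8) attacks row 8 at column 8 and diagonals 1.
(2,2) attacks row 8 at column 2 and diagonals 8.
(3,4) attacks row 8 at column 4.
Attacked columns: {1, 2, 4, 8}. Safe: {3, 5, 6, 7}.

4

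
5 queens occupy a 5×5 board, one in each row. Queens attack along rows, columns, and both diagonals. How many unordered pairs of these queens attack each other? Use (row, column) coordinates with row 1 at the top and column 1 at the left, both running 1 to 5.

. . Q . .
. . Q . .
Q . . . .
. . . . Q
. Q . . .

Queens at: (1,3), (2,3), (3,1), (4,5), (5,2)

Same column: (1,3)–(2,3) (column 3).
Same diagonal: (1,3)–(3,1) (|1−3| = |3−1| = 2); (2,3)–(4,5) (|2−4| = |3−5| = 2).
Total attacking pairs: 3.

3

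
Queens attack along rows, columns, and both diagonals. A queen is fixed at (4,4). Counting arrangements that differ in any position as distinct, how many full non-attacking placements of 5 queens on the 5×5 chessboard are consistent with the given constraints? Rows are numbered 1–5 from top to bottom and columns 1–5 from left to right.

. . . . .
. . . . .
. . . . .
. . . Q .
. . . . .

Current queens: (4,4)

Branch on row 1: col 2 → 0; col 3 → 1; col 5 → 1.
Sum: 0 + 1 + 1 = 2.

2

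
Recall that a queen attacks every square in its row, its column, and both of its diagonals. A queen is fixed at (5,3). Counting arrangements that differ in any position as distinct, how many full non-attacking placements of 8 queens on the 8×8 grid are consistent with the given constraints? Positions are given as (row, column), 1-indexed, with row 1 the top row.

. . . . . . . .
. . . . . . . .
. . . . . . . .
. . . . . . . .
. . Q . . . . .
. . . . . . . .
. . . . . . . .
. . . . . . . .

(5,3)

12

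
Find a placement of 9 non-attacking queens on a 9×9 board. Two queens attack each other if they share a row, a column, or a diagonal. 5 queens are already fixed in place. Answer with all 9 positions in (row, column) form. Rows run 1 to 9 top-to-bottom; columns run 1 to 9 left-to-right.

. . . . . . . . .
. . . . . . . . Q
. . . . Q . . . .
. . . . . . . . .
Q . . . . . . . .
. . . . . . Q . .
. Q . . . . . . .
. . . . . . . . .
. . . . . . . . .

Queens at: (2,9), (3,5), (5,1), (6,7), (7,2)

Row 1: attacked by (2,9)→{8,9}; (3,5)→{3,5,7}; (5,1)→{1,5}; (6,7)→{2,7}; (7,2)→{2,8}. Safe: 4, 6. Place at column 4.
Row 4: attacked by (1,4)→{1,4,7}; (2,9)→{7,9}; (3,5)→{4,5,6}; (5,1)→{1,2}; (6,7)→{5,7,9}; (7,2)→{2,5}. Safe: 3, 8. Place at column 3.
Row 8: attacked by (1,4)→{4}; (2,9)→{3,9}; (3,5)→{5}; (4,3)→{3,7}; (5,1)→{1,4}; (6,7)→{5,7,9}; (7,2)→{1,2,3}. Safe: 6, 8. Place at column 8.
Row 9: attacked by (1,4)→{4}; (2,9)→{2,9}; (3,5)→{5}; (4,3)→{3,8}; (5,1)→{1,5}; (6,7)→{4,7}; (7,2)→{2,4}; (8,8)→{7,8,9}. Safe: 6. Place at column 6.
Columns [4, 9, 5, 3, 1, 7, 2, 8, 6], r−c [-3, -7, -2, 1, 4, -1, 5, 0, 3], r+c [5, 11, 8, 7, 6, 13, 9, 16, 15] are all distinct, so no two queens attack.

(1,4) (2,9) (3,5) (4,3) (5,1) (6,7) (7,2) (8,8) (9,6)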